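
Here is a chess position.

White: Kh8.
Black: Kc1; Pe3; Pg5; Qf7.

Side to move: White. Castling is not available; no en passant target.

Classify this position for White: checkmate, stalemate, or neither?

stalemate

White to move; white king on h8.
In check: no.
King squares — g7: attacked by Qf7; h7: attacked by Qf7; g8: attacked by Qf7.
Legal moves for White: none.
Not in check and no legal moves → stalemate.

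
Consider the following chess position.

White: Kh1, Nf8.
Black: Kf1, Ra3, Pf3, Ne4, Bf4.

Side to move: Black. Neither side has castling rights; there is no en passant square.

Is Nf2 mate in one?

After Nf2: white king on h1; in check: yes, from the black knight on f2.
King squares — g1: attacked by Kf1; g2: attacked by Kf1; h2: attacked by Bf4.
White has no legal moves → checkmate.

yes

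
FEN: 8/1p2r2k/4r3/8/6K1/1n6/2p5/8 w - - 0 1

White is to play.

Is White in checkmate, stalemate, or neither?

White to move; white king on g4.
In check: no.
Legal moves for White: Kh5, Kg5, Kf5, Kh4, Kf4, Kh3, Kg3, Kf3.
White has 8 legal moves and is not in check → neither.

neither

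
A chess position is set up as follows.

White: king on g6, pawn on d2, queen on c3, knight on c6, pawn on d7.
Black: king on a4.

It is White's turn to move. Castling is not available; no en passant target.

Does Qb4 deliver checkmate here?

After Qb4: black king on a4; in check: yes, from the white queen on b4.
King squares — a3: attacked by Qb4; b3: attacked by Qb4; b4: attacked by Nc6; a5: attacked by Qb4; b5: attacked by Qb4.
Black has no legal moves → checkmate.

yes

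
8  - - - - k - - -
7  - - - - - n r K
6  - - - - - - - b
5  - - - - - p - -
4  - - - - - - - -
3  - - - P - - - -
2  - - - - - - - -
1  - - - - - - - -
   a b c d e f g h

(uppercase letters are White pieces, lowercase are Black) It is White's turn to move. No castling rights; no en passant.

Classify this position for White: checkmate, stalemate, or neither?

White to move; white king on h7.
In check: yes, from the black rook on g7.
King squares — g6: attacked by Rg7; h6: attacked by Nf7; g7: attacked by Bh6; g8: attacked by Rg7; h8: attacked by Nf7.
Legal moves for White: none.
In check with no legal moves → checkmate.

checkmate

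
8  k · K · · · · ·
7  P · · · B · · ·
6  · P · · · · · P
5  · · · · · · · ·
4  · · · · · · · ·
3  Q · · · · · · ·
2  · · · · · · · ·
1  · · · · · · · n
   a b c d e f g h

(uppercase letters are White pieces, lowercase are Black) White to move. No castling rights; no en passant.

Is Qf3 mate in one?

After Qf3: black king on a8; in check: yes, from the white queen on f3.
King squares — a7: attacked by Pb6; b7: attacked by Qf3; b8: attacked by Pa7.
Black has no legal moves → checkmate.

yes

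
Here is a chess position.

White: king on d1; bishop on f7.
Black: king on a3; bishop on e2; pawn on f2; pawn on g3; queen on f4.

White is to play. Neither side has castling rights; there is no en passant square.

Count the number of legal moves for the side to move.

2

White to move; king on d1.
In check: yes, from the black bishop on e2.
Legal moves: Kxe2, Kc2.
Count: 2.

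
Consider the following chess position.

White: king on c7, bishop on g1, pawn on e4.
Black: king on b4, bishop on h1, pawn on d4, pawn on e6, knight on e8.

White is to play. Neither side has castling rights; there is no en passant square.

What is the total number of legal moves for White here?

7

White to move; king on c7.
In check: yes, from the black knight on e8.
Legal moves: Kd8, Kc8, Kb8, Kd7, Kb7, Kc6, Kb6.
Count: 7.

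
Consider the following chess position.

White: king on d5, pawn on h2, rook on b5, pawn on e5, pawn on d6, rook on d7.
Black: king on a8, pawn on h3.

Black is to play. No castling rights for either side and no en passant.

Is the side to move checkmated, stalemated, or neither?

stalemate

Black to move; black king on a8.
In check: no.
King squares — a7: attacked by Rd7; b7: attacked by Rb5; b8: attacked by Rb5.
Legal moves for Black: none.
Not in check and no legal moves → stalemate.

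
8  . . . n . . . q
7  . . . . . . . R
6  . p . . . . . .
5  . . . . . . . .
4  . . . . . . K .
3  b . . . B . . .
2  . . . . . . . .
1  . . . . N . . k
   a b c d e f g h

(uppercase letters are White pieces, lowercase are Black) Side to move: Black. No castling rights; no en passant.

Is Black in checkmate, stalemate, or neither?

neither

Black to move; black king on h1.
In check: yes, from the white rook on h7.
Legal moves for Black: Qxh7.
Black is in check but has 1 legal move → neither.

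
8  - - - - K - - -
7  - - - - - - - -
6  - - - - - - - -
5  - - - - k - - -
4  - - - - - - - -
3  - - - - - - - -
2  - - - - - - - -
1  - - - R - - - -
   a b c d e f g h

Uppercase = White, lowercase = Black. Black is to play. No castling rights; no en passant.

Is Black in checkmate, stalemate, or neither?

neither

Black to move; black king on e5.
In check: no.
Legal moves for Black: Kf6, Ke6, Kf5, Kf4, Ke4.
Black has 5 legal moves and is not in check → neither.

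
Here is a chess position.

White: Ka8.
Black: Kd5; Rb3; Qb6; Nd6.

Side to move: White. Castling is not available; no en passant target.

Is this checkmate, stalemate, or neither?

stalemate

White to move; white king on a8.
In check: no.
King squares — a7: attacked by Qb6; b7: attacked by Qb6; b8: attacked by Qb6.
Legal moves for White: none.
Not in check and no legal moves → stalemate.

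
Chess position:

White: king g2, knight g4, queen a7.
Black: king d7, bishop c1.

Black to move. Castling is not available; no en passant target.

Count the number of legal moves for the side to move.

Black to move; king on d7.
In check: yes, from the white queen on a7.
Legal moves: Ke8, Kd8, Kc8, Ke6, Kd6, Kc6.
Count: 6.

6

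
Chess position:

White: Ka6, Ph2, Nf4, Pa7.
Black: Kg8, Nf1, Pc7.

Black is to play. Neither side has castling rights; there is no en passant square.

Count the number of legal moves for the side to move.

Black to move; king on g8.
In check: no.
Legal moves: Kh8, Kf8, Kh7, Kg7, Kf7, Ng3, Ne3, Nxh2, Nd2, c6, c5.
Count: 11.

11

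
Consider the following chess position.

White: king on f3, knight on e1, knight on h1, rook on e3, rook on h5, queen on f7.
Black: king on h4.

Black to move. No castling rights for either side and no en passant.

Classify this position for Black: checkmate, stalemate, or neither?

checkmate

Black to move; black king on h4.
In check: yes, from the white rook on h5.
King squares — g3: attacked by Nh1; h3: attacked by Rh5; g4: attacked by Kf3; g5: attacked by Rh5; h5: attacked by Qf7.
Legal moves for Black: none.
In check with no legal moves → checkmate.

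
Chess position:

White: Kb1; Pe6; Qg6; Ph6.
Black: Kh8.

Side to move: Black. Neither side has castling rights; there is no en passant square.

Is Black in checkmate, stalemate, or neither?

Black to move; black king on h8.
In check: no.
King squares — g7: attacked by Qg6; h7: attacked by Qg6; g8: attacked by Qg6.
Legal moves for Black: none.
Not in check and no legal moves → stalemate.

stalemate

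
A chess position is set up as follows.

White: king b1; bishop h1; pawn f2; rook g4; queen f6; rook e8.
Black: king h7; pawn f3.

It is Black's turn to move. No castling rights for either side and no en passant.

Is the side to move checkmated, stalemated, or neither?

stalemate

Black to move; black king on h7.
In check: no.
King squares — g6: attacked by Rg4; h6: attacked by Qf6; g7: attacked by Rg4; g8: attacked by Rg4; h8: attacked by Qf6.
Legal moves for Black: none.
Not in check and no legal moves → stalemate.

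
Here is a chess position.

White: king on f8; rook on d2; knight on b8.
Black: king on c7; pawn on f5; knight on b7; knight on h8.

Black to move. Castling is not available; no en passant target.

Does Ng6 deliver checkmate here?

After Ng6: white king on f8; in check: yes, from the black knight on g6.
White has 4 legal replies: Kg8, Ke8, Kg7, Kf7.
In check but a legal move exists → not checkmate.

no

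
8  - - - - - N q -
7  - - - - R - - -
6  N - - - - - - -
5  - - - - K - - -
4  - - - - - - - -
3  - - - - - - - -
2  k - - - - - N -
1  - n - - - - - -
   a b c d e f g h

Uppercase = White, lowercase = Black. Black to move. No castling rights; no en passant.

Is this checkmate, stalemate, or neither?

Black to move; black king on a2.
In check: no.
Legal moves for Black include: Qh8+, Qxf8, Qh7, Qg7+, Qf7, Qg6, Qe6+, Qg5+, Qd5+, Qg4, Qc4, Qg3+, Qb3, Qxg2, Kb3, Ka3, Kb2, Ka1, ... (list truncated; more exist).
Black has legal moves and is not in check → neither.

neither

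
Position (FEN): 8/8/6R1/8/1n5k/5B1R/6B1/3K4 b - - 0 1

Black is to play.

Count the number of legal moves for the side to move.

0

Black to move; king on h4.
In check: yes, from the white rook on h3.
Legal moves: none.
Count: 0.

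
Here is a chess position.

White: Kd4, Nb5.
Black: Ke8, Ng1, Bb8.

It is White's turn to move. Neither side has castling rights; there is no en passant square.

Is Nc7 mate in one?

no

After Nc7: black king on e8; in check: yes, from the white knight on c7.
Black has 6 legal replies: Kf8, Kd8, Kf7, Ke7, Kd7, Bxc7.
In check but a legal move exists → not checkmate.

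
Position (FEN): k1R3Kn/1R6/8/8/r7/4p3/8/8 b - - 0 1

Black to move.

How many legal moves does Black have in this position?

Black to move; king on a8.
In check: yes, from the white rook on c8.
Legal moves: Kxb7.
Count: 1.

1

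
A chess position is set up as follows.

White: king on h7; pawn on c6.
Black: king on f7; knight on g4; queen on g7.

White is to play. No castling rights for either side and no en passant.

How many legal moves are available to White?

0

White to move; king on h7.
In check: yes, from the black queen on g7.
Legal moves: none.
Count: 0.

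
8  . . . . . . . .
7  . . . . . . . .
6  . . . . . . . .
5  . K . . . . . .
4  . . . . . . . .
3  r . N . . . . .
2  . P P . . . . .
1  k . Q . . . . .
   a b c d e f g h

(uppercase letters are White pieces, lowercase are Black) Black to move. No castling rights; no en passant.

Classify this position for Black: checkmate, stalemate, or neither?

Black to move; black king on a1.
In check: yes, from the white queen on c1.
King squares — b1: attacked by Qc1; a2: attacked by Nc3; b2: attacked by Qc1.
Legal moves for Black: none.
In check with no legal moves → checkmate.

checkmate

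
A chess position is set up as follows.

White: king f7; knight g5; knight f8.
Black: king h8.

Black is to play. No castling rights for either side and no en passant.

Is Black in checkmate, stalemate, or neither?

stalemate

Black to move; black king on h8.
In check: no.
King squares — g7: attacked by Kf7; h7: attacked by Ng5; g8: attacked by Kf7.
Legal moves for Black: none.
Not in check and no legal moves → stalemate.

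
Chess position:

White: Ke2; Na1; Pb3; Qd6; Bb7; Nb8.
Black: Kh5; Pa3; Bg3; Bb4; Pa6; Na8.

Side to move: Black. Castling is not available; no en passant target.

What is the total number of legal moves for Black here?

20

Black to move; king on h5.
In check: no.
Legal moves: Nc7, Nb6, Kg5, Kh4, Kg4, Bbxd6, Bc5, Ba5, Bc3, Bd2, Bbe1, Bgxd6, Be5, Bh4, Bf4, Bh2, Bf2, Bge1, a5, a2.
Count: 20.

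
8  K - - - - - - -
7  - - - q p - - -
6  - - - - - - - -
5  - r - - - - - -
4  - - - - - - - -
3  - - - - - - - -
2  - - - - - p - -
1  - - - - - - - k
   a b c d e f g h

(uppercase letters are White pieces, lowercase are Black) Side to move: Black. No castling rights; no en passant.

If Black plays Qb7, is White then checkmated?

yes

After Qb7: white king on a8; in check: yes, from the black queen on b7.
King squares — a7: attacked by Qb7; b7: attacked by Rb5; b8: attacked by Qb7.
White has no legal moves → checkmate.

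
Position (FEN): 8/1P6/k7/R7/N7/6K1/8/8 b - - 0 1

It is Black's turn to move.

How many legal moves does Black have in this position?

Black to move; king on a6.
In check: yes, from the white rook on a5.
Legal moves: Kxb7, Kxa5.
Count: 2.

2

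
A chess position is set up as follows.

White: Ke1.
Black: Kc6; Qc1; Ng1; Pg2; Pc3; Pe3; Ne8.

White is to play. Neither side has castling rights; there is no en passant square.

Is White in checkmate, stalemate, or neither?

White to move; white king on e1.
In check: yes, from the black queen on c1.
King squares — d1: attacked by Qc1; f1: attacked by Qc1; d2: attacked by Qc1; e2: attacked by Ng1; f2: attacked by Pe3.
Legal moves for White: none.
In check with no legal moves → checkmate.

checkmate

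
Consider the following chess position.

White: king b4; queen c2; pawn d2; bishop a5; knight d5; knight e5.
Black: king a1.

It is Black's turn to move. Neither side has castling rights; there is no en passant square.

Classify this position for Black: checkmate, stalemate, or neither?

stalemate

Black to move; black king on a1.
In check: no.
King squares — b1: attacked by Qc2; a2: attacked by Qc2; b2: attacked by Qc2.
Legal moves for Black: none.
Not in check and no legal moves → stalemate.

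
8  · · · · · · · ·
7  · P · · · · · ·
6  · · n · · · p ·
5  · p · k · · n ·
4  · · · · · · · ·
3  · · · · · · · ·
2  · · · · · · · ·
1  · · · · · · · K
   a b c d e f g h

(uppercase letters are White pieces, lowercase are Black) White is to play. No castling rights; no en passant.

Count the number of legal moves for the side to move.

7

White to move; king on h1.
In check: no.
Legal moves: Kh2, Kg2, Kg1, b8=Q, b8=R, b8=B, b8=N.
Count: 7.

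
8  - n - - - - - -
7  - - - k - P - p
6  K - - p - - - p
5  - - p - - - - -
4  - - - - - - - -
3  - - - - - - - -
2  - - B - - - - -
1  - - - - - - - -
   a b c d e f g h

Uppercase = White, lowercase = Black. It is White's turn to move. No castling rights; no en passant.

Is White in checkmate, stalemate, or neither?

neither

White to move; white king on a6.
In check: yes, from the black knight on b8.
King squares — a5: available; b5: available; b6: available; a7: available; b7: available.
Legal moves for White: Kb7, Ka7, Kb6, Kb5, Ka5.
White is in check but has 5 legal moves → neither.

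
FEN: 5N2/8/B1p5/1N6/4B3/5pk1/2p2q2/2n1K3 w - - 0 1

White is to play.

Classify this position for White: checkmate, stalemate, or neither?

checkmate

White to move; white king on e1.
In check: yes, from the black queen on f2.
King squares — d1: attacked by Pc2; f1: attacked by Qf2; d2: attacked by Qf2; e2: attacked by Nc1; f2: attacked by Kg3.
Legal moves for White: none.
In check with no legal moves → checkmate.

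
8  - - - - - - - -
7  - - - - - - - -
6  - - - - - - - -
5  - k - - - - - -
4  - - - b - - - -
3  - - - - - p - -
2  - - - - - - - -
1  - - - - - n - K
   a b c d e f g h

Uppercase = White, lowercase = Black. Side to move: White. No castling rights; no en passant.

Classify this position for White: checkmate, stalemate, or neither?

White to move; white king on h1.
In check: no.
King squares — g1: attacked by Bd4; g2: attacked by Pf3; h2: attacked by Nf1.
Legal moves for White: none.
Not in check and no legal moves → stalemate.

stalemate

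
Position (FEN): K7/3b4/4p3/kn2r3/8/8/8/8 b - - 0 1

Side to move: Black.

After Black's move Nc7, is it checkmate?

After Nc7: white king on a8; in check: yes, from the black knight on c7.
White has 3 legal replies: Kb8, Kb7, Ka7.
In check but a legal move exists → not checkmate.

no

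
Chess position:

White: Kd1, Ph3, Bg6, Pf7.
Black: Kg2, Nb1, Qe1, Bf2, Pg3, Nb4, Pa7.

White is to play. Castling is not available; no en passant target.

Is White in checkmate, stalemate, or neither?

White to move; white king on d1.
In check: yes, from the black queen on e1.
King squares — c1: attacked by Qe1; e1: attacked by Bf2; c2: attacked by Nb4; d2: attacked by Nb1; e2: attacked by Qe1.
Legal moves for White: none.
In check with no legal moves → checkmate.

checkmate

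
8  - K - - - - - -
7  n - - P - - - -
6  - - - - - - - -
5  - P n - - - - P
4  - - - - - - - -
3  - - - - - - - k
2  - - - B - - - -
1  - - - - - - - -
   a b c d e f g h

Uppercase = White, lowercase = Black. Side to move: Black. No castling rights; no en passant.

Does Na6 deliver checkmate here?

no

After Na6: white king on b8; in check: yes, from the black knight on a6.
White has 4 legal replies: Ka8, Kb7, Kxa7, bxa6.
In check but a legal move exists → not checkmate.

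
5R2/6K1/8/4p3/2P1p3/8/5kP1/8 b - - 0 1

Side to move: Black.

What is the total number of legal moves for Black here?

Black to move; king on f2.
In check: yes, from the white rook on f8.
Legal moves: Kg3, Ke3, Kxg2, Ke2, Kg1, Ke1.
Count: 6.

6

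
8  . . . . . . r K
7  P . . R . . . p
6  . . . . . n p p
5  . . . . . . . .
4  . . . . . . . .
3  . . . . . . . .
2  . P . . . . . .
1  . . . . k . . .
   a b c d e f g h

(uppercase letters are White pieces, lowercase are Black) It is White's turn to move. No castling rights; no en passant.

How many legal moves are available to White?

White to move; king on h8.
In check: yes, from the black rook on g8.
Legal moves: none.
Count: 0.

0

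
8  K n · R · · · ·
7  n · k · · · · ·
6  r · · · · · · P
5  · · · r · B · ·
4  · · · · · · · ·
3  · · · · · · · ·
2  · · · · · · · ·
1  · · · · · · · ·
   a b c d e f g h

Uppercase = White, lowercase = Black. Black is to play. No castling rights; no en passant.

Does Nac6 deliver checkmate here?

yes

After Nac6: white king on a8; in check: yes, from the black rook on a6.
King squares — a7: attacked by Ra6; b7: attacked by Kc7; b8: attacked by Nc6.
White has no legal moves → checkmate.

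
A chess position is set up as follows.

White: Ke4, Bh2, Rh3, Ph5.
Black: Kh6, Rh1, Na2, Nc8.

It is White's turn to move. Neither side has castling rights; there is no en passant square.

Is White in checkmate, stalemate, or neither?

neither

White to move; white king on e4.
In check: no.
Legal moves for White include: Kf5, Ke5, Kd5, Kf4, Kd4, Kf3, Ke3, Kd3, Rh4, Rg3, Rf3, Re3, Rd3, Rc3, Rb3, Ra3, Bb8, Bc7, ... (list truncated; more exist).
White has legal moves and is not in check → neither.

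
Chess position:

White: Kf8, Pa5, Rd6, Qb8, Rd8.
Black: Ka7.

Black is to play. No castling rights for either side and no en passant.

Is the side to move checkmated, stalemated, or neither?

checkmate

Black to move; black king on a7.
In check: yes, from the white queen on b8.
King squares — a6: attacked by Rd6; b6: attacked by Pa5; b7: attacked by Qb8; a8: attacked by Qb8; b8: attacked by Rd8.
Legal moves for Black: none.
In check with no legal moves → checkmate.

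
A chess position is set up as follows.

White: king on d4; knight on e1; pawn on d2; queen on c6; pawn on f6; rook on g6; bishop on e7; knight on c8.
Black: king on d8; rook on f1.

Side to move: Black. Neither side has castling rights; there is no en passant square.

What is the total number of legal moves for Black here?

0

Black to move; king on d8.
In check: yes, from the white bishop on e7.
Legal moves: none.
Count: 0.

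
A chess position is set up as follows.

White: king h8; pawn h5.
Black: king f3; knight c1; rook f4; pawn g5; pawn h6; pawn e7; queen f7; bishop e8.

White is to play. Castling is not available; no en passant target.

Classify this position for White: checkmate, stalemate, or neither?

White to move; white king on h8.
In check: no.
King squares — g7: attacked by Qf7; h7: attacked by Qf7; g8: attacked by Qf7.
Legal moves for White: none.
Not in check and no legal moves → stalemate.

stalemate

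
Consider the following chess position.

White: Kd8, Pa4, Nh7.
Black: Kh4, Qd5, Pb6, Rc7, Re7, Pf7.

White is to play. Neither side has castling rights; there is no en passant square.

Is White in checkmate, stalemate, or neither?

White to move; white king on d8.
In check: yes, from the black queen on d5.
King squares — c7: attacked by Re7; d7: attacked by Qd5; e7: attacked by Rc7; c8: attacked by Rc7; e8: attacked by Re7.
Legal moves for White: none.
In check with no legal moves → checkmate.

checkmate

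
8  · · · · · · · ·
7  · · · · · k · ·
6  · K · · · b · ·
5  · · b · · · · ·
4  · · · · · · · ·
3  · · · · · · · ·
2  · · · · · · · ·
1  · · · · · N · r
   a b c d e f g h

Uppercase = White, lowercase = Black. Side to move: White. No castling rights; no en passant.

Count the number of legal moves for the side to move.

7

White to move; king on b6.
In check: yes, from the black bishop on c5.
Legal moves: Kc7, Kb7, Kc6, Ka6, Kxc5, Kb5, Ka5.
Count: 7.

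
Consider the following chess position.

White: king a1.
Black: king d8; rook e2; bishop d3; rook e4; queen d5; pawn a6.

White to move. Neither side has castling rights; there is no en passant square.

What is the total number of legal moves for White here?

White to move; king on a1.
In check: no.
Legal moves: none.
Count: 0.

0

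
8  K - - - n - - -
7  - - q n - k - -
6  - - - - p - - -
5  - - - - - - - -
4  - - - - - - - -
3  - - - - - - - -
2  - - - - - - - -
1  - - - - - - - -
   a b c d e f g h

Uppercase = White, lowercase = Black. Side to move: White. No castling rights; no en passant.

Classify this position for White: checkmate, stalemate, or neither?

stalemate

White to move; white king on a8.
In check: no.
King squares — a7: attacked by Qc7; b7: attacked by Qc7; b8: attacked by Qc7.
Legal moves for White: none.
Not in check and no legal moves → stalemate.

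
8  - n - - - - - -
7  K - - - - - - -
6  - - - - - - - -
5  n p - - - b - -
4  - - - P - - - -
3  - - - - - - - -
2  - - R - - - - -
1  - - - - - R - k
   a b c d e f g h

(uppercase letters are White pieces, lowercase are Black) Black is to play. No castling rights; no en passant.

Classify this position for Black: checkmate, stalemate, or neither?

checkmate

Black to move; black king on h1.
In check: yes, from the white rook on f1.
King squares — g1: attacked by Rf1; g2: attacked by Rc2; h2: attacked by Rc2.
Legal moves for Black: none.
In check with no legal moves → checkmate.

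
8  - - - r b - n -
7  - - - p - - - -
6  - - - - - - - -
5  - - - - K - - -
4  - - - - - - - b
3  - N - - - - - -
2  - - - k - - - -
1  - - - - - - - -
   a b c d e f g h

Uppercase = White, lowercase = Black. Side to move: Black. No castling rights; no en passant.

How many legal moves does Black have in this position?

Black to move; king on d2.
In check: yes, from the white knight on b3.
Legal moves: Ke3, Kd3, Kc3, Ke2, Kc2, Ke1, Kd1.
Count: 7.

7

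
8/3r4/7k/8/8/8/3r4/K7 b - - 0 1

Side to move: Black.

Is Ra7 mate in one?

no

After Ra7: white king on a1; in check: yes, from the black rook on a7.
White has 1 legal reply: Kb1.
In check but a legal move exists → not checkmate.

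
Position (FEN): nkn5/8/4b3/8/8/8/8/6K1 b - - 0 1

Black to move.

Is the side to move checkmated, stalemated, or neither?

neither

Black to move; black king on b8.
In check: no.
Legal moves for Black include: Ne7, Na7, Nd6, Ncb6, Kc7, Kb7, Ka7, Nc7, Nab6, Bg8, Bf7, Bd7, Bf5, Bd5, Bg4, Bc4, Bh3, Bb3, ... (list truncated; more exist).
Black has legal moves and is not in check → neither.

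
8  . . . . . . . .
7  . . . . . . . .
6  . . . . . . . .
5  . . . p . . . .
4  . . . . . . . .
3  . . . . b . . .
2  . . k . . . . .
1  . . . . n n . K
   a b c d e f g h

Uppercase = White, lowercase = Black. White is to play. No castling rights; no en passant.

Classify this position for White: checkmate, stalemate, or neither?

stalemate

White to move; white king on h1.
In check: no.
King squares — g1: attacked by Be3; g2: attacked by Ne1; h2: attacked by Nf1.
Legal moves for White: none.
Not in check and no legal moves → stalemate.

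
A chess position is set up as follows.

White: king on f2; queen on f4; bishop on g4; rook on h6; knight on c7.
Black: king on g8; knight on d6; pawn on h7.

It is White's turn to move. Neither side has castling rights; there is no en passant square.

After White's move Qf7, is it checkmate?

After Qf7: black king on g8; in check: yes, from the white queen on f7.
Black has 3 legal replies: Kh8, Kxf7, Nxf7.
In check but a legal move exists → not checkmate.

no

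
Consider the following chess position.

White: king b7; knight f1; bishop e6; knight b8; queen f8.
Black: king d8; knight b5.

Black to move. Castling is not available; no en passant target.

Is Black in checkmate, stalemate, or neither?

checkmate

Black to move; black king on d8.
In check: yes, from the white queen on f8.
King squares — c7: attacked by Kb7; d7: attacked by Be6; e7: attacked by Qf8; c8: attacked by Be6; e8: attacked by Qf8.
Legal moves for Black: none.
In check with no legal moves → checkmate.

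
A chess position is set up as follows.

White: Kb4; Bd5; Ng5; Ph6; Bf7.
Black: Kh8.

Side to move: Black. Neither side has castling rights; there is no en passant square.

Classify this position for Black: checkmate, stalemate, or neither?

stalemate

Black to move; black king on h8.
In check: no.
King squares — g7: attacked by Ph6; h7: attacked by Ng5; g8: attacked by Bf7.
Legal moves for Black: none.
Not in check and no legal moves → stalemate.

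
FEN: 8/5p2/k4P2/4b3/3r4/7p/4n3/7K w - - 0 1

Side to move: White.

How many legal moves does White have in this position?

White to move; king on h1.
In check: no.
Legal moves: none.
Count: 0.

0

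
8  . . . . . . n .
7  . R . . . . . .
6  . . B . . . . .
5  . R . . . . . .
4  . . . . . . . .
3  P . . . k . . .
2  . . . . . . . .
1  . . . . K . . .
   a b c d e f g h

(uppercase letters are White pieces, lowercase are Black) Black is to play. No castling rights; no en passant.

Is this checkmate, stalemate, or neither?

Black to move; black king on e3.
In check: no.
Legal moves for Black: Ne7, Nh6, Nf6, Kf4, Kd4, Kd3.
Black has 6 legal moves and is not in check → neither.

neither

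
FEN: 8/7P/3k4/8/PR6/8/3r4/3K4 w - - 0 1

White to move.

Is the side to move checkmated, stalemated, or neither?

White to move; white king on d1.
In check: yes, from the black rook on d2.
King squares — c1: available; e1: available; c2: attacked by Rd2; d2: available; e2: attacked by Rd2.
Legal moves for White: Kxd2, Ke1, Kc1.
White is in check but has 3 legal moves → neither.

neither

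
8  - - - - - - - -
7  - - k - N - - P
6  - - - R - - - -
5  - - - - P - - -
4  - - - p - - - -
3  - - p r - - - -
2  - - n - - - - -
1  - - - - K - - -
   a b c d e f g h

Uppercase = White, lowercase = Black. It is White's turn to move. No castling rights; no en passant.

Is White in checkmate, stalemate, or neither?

White to move; white king on e1.
In check: yes, from the black knight on c2.
Legal moves for White: Kf2, Ke2, Kf1.
White is in check but has 3 legal moves → neither.

neither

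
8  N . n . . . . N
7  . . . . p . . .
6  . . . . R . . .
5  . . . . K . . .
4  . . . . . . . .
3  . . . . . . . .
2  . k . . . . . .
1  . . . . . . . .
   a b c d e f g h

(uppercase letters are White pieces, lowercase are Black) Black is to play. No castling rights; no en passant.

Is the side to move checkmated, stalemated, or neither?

Black to move; black king on b2.
In check: no.
Legal moves for Black: Na7, Nd6, Nb6, Kc3, Kb3, Ka3, Kc2, Ka2, Kc1, Kb1, Ka1.
Black has 11 legal moves and is not in check → neither.

neither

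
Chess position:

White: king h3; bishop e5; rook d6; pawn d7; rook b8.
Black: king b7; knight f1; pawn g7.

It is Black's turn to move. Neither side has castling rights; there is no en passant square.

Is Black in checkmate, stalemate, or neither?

Black to move; black king on b7.
In check: yes, from the white rook on b8.
Legal moves for Black: Kxb8, Kc7, Ka7.
Black is in check but has 3 legal moves → neither.

neither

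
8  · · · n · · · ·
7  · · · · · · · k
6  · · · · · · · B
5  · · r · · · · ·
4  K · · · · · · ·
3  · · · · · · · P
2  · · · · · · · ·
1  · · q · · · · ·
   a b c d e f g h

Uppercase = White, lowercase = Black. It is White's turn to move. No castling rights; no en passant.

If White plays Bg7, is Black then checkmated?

After Bg7: black king on h7; in check: no.
Black is not in check, so this cannot be checkmate.

no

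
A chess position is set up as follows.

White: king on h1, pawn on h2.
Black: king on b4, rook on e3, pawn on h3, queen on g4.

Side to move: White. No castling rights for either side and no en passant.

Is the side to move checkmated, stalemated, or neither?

White to move; white king on h1.
In check: no.
King squares — g1: attacked by Qg4; g2: attacked by Ph3; h2: own pawn.
Legal moves for White: none.
Not in check and no legal moves → stalemate.

stalemate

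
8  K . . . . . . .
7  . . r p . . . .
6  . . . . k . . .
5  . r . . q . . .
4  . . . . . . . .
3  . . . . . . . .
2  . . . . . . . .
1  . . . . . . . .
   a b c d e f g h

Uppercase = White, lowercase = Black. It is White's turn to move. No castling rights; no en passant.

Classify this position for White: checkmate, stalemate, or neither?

stalemate

White to move; white king on a8.
In check: no.
King squares — a7: attacked by Rc7; b7: attacked by Rb5; b8: attacked by Rb5.
Legal moves for White: none.
Not in check and no legal moves → stalemate.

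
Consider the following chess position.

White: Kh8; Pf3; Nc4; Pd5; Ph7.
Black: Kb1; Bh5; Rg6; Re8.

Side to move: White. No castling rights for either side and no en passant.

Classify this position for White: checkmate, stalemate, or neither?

checkmate

White to move; white king on h8.
In check: yes, from the black rook on e8.
King squares — g7: attacked by Rg6; h7: own pawn; g8: attacked by Rg6.
Legal moves for White: none.
In check with no legal moves → checkmate.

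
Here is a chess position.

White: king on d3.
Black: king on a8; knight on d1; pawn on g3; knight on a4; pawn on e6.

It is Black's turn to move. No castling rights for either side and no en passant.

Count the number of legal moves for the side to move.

Black to move; king on a8.
In check: no.
Legal moves: Kb8, Kb7, Ka7, Nb6, Nc5+, Nac3, Nab2+, Ne3, Ndc3, Nf2+, Ndb2+, e5, g2.
Count: 13.

13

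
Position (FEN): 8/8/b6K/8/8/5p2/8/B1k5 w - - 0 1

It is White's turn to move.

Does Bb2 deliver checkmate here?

After Bb2: black king on c1; in check: yes, from the white bishop on b2.
Black has 5 legal replies: Kd2, Kc2, Kxb2, Kd1, Kb1.
In check but a legal move exists → not checkmate.

no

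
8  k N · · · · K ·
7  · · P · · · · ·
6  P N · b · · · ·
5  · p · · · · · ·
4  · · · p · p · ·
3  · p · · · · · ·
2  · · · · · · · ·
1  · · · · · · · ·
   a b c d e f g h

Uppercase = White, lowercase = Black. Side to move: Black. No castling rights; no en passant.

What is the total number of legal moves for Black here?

1

Black to move; king on a8.
In check: yes, from the white knight on b6.
Legal moves: Ka7.
Count: 1.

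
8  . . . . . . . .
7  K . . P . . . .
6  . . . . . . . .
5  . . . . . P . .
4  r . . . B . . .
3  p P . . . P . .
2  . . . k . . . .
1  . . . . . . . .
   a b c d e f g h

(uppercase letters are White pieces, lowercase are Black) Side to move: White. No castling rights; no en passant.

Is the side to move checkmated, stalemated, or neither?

neither

White to move; white king on a7.
In check: yes, from the black rook on a4.
Legal moves for White: Kb8, Kb7, Kb6, bxa4.
White is in check but has 4 legal moves → neither.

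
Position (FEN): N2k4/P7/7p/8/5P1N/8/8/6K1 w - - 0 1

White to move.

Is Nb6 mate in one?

After Nb6: black king on d8; in check: no.
Black is not in check, so this cannot be checkmate.

no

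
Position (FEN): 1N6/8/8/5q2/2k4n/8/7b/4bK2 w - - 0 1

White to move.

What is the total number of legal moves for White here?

White to move; king on f1.
In check: yes, from the black queen on f5.
Legal moves: Ke2, Kxe1.
Count: 2.

2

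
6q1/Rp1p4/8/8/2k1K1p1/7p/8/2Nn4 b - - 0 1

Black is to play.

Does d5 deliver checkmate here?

After d5: white king on e4; in check: yes, from the black pawn on d5.
White has 3 legal replies: Kf5, Ke5, Kf4.
In check but a legal move exists → not checkmate.

no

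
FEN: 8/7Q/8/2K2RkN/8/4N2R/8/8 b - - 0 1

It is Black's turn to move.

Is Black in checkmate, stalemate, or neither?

checkmate

Black to move; black king on g5.
In check: yes, from the white rook on f5.
King squares — f4: attacked by Rf5; g4: attacked by Ne3; h4: attacked by Rh3; f5: attacked by Ne3; h5: attacked by Rh3; f6: attacked by Rf5; g6: attacked by Qh7; h6: attacked by Qh7.
Legal moves for Black: none.
In check with no legal moves → checkmate.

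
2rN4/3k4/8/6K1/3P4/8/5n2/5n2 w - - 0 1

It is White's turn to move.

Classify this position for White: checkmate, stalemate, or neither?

White to move; white king on g5.
In check: no.
Legal moves for White: Nf7, Nb7, Ne6, Nc6, Kh6, Kg6, Kf6, Kh5, Kf5, Kh4, Kf4, d5.
White has 12 legal moves and is not in check → neither.

neither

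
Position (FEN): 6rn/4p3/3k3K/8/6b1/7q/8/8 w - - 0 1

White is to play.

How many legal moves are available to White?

White to move; king on h6.
In check: yes, from the black queen on h3.
Legal moves: none.
Count: 0.

0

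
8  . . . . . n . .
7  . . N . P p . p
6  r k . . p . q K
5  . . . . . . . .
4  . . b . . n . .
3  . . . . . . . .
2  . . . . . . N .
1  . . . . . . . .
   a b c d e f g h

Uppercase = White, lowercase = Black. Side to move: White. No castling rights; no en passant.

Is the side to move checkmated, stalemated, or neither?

White to move; white king on h6.
In check: yes, from the black queen on g6.
King squares — g5: attacked by Qg6; h5: attacked by Nf4; g6: attacked by Nf4; g7: attacked by Qg6; h7: attacked by Qg6.
Legal moves for White: none.
In check with no legal moves → checkmate.

checkmate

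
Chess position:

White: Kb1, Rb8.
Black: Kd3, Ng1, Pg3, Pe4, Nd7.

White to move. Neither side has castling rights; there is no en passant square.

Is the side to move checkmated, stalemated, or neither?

White to move; white king on b1.
In check: no.
Legal moves for White: Rh8, Rg8, Rf8, Re8, Rd8, Rc8, Ra8, Rb7, Rb6, Rb5, Rb4, Rb3+, Rb2, Kb2, Ka2, Kc1, Ka1.
White has 17 legal moves and is not in check → neither.

neither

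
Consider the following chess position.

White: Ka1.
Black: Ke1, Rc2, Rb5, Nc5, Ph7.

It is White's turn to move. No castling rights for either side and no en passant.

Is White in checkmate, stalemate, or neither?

stalemate

White to move; white king on a1.
In check: no.
King squares — b1: attacked by Rb5; a2: attacked by Rc2; b2: attacked by Rc2.
Legal moves for White: none.
Not in check and no legal moves → stalemate.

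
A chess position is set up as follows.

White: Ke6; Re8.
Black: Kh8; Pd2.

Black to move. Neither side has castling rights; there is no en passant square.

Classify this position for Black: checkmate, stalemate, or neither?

neither

Black to move; black king on h8.
In check: yes, from the white rook on e8.
King squares — g7: available; h7: available; g8: attacked by Re8.
Legal moves for Black: Kh7, Kg7.
Black is in check but has 2 legal moves → neither.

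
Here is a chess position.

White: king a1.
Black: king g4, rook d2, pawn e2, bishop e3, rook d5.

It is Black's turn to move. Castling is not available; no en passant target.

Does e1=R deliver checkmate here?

After e1=R: white king on a1; in check: yes, from the black rook on e1.
King squares — b1: attacked by Re1; a2: attacked by Rd2; b2: attacked by Rd2.
White has no legal moves → checkmate.

yes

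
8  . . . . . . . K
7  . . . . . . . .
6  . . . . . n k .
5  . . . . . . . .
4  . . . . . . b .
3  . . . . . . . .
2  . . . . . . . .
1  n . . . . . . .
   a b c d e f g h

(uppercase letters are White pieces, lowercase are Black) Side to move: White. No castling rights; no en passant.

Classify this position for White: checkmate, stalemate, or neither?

stalemate

White to move; white king on h8.
In check: no.
King squares — g7: attacked by Kg6; h7: attacked by Nf6; g8: attacked by Nf6.
Legal moves for White: none.
Not in check and no legal moves → stalemate.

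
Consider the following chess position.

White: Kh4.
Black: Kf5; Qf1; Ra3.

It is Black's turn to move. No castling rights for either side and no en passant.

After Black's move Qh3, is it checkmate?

After Qh3: white king on h4; in check: yes, from the black queen on h3.
King squares — g3: attacked by Ra3; h3: attacked by Ra3; g4: attacked by Qh3; g5: attacked by Kf5; h5: attacked by Qh3.
White has no legal moves → checkmate.

yes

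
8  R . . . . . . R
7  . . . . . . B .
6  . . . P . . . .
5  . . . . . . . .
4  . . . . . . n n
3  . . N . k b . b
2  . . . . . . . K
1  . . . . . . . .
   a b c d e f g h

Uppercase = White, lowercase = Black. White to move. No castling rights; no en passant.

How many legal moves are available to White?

3

White to move; king on h2.
In check: yes, from the black knight on g4.
Legal moves: Kxh3, Kg3, Kg1.
Count: 3.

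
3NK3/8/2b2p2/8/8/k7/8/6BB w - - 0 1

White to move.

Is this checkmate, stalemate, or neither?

neither

White to move; white king on e8.
In check: yes, from the black bishop on c6.
King squares — d7: attacked by Bc6; e7: available; f7: available; d8: own knight; f8: available.
Legal moves for White: Kf8, Kf7, Ke7, Nxc6, Bxc6.
White is in check but has 5 legal moves → neither.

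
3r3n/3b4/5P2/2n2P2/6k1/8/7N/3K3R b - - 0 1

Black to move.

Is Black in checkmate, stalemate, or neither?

neither

Black to move; black king on g4.
In check: yes, from the white knight on h2.
Legal moves for Black: Kh5, Kg5, Kxf5, Kh4, Kf4, Kh3, Kg3.
Black is in check but has 7 legal moves → neither.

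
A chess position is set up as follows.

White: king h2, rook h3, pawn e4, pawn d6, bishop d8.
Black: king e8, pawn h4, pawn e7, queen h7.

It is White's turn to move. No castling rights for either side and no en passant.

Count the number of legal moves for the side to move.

18

White to move; king on h2.
In check: no.
Legal moves: Bxe7, Bc7, Bb6, Ba5, Rxh4, Rg3, Rf3, Re3, Rd3, Rc3, Rb3, Ra3, Kg2, Kh1, Kg1, dxe7, d7+, e5.
Count: 18.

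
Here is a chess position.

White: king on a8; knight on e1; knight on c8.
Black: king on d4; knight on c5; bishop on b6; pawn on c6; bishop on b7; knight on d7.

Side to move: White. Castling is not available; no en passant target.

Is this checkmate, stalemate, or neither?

checkmate

White to move; white king on a8.
In check: yes, from the black bishop on b7.
King squares — a7: attacked by Bb6; b7: attacked by Nc5; b8: attacked by Nd7.
Legal moves for White: none.
In check with no legal moves → checkmate.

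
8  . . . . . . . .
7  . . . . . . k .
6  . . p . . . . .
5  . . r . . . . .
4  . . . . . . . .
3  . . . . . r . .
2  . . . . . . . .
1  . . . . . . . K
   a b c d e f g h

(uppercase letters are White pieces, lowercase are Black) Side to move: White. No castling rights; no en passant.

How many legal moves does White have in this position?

3

White to move; king on h1.
In check: no.
Legal moves: Kh2, Kg2, Kg1.
Count: 3.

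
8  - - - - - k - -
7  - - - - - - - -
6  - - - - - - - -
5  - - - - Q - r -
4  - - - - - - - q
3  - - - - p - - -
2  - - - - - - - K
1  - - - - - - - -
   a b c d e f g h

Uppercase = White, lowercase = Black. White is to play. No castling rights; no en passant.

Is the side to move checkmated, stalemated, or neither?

checkmate

White to move; white king on h2.
In check: yes, from the black queen on h4.
King squares — g1: attacked by Rg5; h1: attacked by Qh4; g2: attacked by Rg5; g3: attacked by Qh4; h3: attacked by Qh4.
Legal moves for White: none.
In check with no legal moves → checkmate.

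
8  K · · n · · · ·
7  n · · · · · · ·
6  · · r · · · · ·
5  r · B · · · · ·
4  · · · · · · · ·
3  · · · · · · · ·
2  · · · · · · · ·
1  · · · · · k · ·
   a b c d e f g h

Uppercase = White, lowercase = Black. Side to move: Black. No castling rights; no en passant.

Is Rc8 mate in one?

yes

After Rc8: white king on a8; in check: yes, from the black rook on c8.
King squares — a7: attacked by Ra5; b7: attacked by Nd8; b8: attacked by Rc8.
White has no legal moves → checkmate.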